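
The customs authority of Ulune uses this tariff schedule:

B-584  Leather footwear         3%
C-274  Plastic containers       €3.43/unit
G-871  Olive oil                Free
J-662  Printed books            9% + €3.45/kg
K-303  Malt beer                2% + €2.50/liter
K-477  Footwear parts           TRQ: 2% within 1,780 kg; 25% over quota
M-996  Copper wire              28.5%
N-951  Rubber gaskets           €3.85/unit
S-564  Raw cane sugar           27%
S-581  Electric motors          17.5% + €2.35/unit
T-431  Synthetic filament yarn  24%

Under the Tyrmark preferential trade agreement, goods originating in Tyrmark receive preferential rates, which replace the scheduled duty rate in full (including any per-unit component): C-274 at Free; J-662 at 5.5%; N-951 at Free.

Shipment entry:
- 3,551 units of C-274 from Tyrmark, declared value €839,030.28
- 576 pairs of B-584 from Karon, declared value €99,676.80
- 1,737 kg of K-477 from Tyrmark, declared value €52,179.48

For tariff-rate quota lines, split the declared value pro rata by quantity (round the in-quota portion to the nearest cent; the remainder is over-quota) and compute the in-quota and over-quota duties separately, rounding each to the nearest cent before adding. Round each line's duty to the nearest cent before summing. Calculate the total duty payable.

€4,033.89

Line 1 (C-274, Tyrmark, 3,551 units, €839,030.28):
Base rate for C-274 is €3.43/unit.
Origin Tyrmark qualifies under the Ulune–Tyrmark agreement and C-274 is covered: preferential rate Free applies instead.
Duty = €839,030.28 × 0% = €0.00.
Line 2 (B-584, Karon, 576 pairs, €99,676.80):
Base rate for B-584 is 3%.
Duty = €99,676.80 × 3% = €2,990.30.
Line 3 (K-477, Tyrmark, 1,737 kg, €52,179.48):
Code K-477 is under a tariff-rate quota (threshold 1,780 kg). Quantity 1,737 kg is within the quota, so the in-quota rate 2% applies to the full value.
Duty = €52,179.48 × 2% = €1,043.59.
Total = €0.00 + €2,990.30 + €1,043.59 = €4,033.89.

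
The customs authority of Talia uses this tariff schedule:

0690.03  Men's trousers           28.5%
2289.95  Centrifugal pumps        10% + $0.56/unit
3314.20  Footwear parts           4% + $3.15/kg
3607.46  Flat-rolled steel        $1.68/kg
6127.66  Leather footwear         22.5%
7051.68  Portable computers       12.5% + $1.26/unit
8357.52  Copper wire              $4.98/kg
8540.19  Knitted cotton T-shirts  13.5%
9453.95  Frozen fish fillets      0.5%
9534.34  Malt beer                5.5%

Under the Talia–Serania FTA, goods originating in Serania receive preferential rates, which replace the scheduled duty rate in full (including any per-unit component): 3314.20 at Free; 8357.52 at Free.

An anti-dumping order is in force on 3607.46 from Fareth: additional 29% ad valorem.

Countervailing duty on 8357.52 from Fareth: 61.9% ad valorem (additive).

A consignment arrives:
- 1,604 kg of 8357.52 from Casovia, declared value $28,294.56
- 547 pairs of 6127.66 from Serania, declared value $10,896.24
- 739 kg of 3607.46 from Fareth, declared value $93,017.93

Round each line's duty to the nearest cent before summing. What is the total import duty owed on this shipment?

Line 1 (8357.52, Casovia, 1,604 kg, $28,294.56):
Base rate for 8357.52 is $4.98/kg.
8357.52 has an FTA preferential rate, but origin Casovia is not Serania; base rate stands.
The additional-duty order on 8357.52 targets Fareth, not Casovia; it does not apply.
Duty = 1,604 × $4.98 = $7,987.92.
Line 2 (6127.66, Serania, 547 pairs, $10,896.24):
Base rate for 6127.66 is 22.5%.
Origin Serania is the FTA partner but 6127.66 is not on the preference list; base rate stands.
Duty = $10,896.24 × 22.5% = $2,451.65.
Line 3 (3607.46, Fareth, 739 kg, $93,017.93):
Base rate for 3607.46 is $1.68/kg.
Additional duty on 3607.46 from Fareth: +29% ad valorem. Applied ad valorem rate = 29%.
Duty = $93,017.93 × 29% + 739 × $1.68 = $28,216.72.
Total = $7,987.92 + $2,451.65 + $28,216.72 = $38,656.29.

$38,656.29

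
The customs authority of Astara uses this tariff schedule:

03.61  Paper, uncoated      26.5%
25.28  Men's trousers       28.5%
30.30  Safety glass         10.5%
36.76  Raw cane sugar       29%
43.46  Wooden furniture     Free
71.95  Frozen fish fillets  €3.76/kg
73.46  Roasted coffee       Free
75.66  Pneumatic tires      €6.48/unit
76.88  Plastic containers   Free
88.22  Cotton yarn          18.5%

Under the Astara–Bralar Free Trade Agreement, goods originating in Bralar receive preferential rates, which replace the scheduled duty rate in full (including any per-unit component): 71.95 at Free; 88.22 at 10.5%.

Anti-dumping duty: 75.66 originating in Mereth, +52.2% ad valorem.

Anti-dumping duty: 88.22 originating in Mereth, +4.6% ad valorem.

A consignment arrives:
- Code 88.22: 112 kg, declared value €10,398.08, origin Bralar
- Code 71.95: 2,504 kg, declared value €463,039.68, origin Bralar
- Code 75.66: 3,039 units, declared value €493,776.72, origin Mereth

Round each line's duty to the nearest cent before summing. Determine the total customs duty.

Line 1 (88.22, Bralar, 112 kg, €10,398.08):
Base rate for 88.22 is 18.5%.
Origin Bralar qualifies under the Astara–Bralar agreement and 88.22 is covered: preferential rate 10.5% applies instead.
The additional-duty order on 88.22 targets Mereth, not Bralar; it does not apply.
Duty = €10,398.08 × 10.5% = €1,091.80.
Line 2 (71.95, Bralar, 2,504 kg, €463,039.68):
Base rate for 71.95 is €3.76/kg.
Origin Bralar qualifies under the Astara–Bralar agreement and 71.95 is covered: preferential rate Free applies instead.
Duty = €463,039.68 × 0% = €0.00.
Line 3 (75.66, Mereth, 3,039 units, €493,776.72):
Base rate for 75.66 is €6.48/unit.
Additional duty on 75.66 from Mereth: +52.2% ad valorem. Applied ad valorem rate = 52.2%.
Duty = €493,776.72 × 52.2% + 3,039 × €6.48 = €277,444.17.
Total = €1,091.80 + €0.00 + €277,444.17 = €278,535.97.

€278,535.97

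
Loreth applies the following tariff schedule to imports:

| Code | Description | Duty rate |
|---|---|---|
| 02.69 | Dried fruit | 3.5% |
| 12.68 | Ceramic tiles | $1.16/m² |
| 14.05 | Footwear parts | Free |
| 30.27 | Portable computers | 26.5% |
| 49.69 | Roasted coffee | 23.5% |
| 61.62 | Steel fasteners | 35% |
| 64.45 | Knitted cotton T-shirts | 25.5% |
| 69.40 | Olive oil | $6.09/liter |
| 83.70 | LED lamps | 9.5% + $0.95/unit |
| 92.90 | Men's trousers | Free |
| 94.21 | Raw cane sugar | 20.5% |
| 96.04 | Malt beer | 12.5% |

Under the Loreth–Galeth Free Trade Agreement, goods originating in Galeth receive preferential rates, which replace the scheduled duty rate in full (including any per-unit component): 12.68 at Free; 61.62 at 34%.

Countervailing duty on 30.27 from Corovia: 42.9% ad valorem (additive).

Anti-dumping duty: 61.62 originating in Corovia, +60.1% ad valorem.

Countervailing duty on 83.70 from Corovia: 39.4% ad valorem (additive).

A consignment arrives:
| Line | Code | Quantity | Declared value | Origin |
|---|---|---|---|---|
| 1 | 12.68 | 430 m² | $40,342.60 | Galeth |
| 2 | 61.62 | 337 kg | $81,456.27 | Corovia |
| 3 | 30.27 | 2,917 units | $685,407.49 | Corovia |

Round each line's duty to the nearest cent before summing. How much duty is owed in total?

$553,137.71

Line 1 (12.68, Galeth, 430 m², $40,342.60):
Base rate for 12.68 is $1.16/m².
Origin Galeth qualifies under the Loreth–Galeth agreement and 12.68 is covered: preferential rate Free applies instead.
Duty = $40,342.60 × 0% = $0.00.
Line 2 (61.62, Corovia, 337 kg, $81,456.27):
Base rate for 61.62 is 35%.
61.62 has an FTA preferential rate, but origin Corovia is not Galeth; base rate stands.
Additional duty on 61.62 from Corovia: +60.1%. Applied ad valorem rate: 35% + 60.1% = 95.1%.
Duty = $81,456.27 × 95.1% = $77,464.91.
Line 3 (30.27, Corovia, 2,917 units, $685,407.49):
Base rate for 30.27 is 26.5%.
Additional duty on 30.27 from Corovia: +42.9%. Applied ad valorem rate: 26.5% + 42.9% = 69.4%.
Duty = $685,407.49 × 69.4% = $475,672.80.
Total = $0.00 + $77,464.91 + $475,672.80 = $553,137.71.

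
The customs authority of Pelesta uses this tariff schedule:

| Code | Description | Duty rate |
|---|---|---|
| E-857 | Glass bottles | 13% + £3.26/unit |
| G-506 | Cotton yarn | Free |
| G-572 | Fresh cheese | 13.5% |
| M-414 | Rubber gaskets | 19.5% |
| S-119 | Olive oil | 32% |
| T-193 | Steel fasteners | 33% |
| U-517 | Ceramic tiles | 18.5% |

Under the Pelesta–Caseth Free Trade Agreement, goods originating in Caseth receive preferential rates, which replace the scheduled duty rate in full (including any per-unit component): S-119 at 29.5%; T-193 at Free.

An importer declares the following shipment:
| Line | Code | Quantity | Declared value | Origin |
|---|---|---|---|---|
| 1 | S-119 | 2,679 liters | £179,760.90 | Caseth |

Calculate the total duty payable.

Line 1 (S-119, Caseth, 2,679 liters, £179,760.90):
Base rate for S-119 is 32%.
Origin Caseth qualifies under the Pelesta–Caseth agreement and S-119 is covered: preferential rate 29.5% applies instead.
Duty = £179,760.90 × 29.5% = £53,029.47.

£53,029.47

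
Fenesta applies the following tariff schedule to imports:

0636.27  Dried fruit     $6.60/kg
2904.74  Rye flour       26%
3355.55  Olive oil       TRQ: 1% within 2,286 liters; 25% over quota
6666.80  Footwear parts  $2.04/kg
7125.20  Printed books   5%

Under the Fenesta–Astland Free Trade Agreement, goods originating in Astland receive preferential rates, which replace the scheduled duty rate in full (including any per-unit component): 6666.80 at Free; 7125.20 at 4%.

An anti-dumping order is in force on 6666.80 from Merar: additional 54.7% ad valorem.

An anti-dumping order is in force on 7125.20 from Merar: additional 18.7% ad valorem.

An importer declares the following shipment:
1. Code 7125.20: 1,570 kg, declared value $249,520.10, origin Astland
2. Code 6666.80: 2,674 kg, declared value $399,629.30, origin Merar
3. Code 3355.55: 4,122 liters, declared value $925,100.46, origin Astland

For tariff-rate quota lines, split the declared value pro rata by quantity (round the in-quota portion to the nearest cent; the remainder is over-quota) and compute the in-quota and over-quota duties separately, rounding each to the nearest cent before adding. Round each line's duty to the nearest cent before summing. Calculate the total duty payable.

$342,176.83

Line 1 (7125.20, Astland, 1,570 kg, $249,520.10):
Base rate for 7125.20 is 5%.
Origin Astland qualifies under the Fenesta–Astland agreement and 7125.20 is covered: preferential rate 4% applies instead.
The additional-duty order on 7125.20 targets Merar, not Astland; it does not apply.
Duty = $249,520.10 × 4% = $9,980.80.
Line 2 (6666.80, Merar, 2,674 kg, $399,629.30):
Base rate for 6666.80 is $2.04/kg.
6666.80 has an FTA preferential rate, but origin Merar is not Astland; base rate stands.
Additional duty on 6666.80 from Merar: +54.7% ad valorem. Applied ad valorem rate = 54.7%.
Duty = $399,629.30 × 54.7% + 2,674 × $2.04 = $224,052.19.
Line 3 (3355.55, Astland, 4,122 liters, $925,100.46):
Code 3355.55 is under a tariff-rate quota (threshold 2,286 liters). In-quota: 2,286 liters at 1%; over-quota: 1,836 liters at 25%.
Pro-rata value split: in-quota = $925,100.46 × 2,286/4,122 = $513,046.98; over-quota = $925,100.46 − $513,046.98 = $412,053.48.
In-quota duty = $513,046.98 × 1% = $5,130.47. Over-quota duty = $412,053.48 × 25% = $103,013.37.
Line duty = $5,130.47 + $103,013.37 = $108,143.84.
Total = $9,980.80 + $224,052.19 + $108,143.84 = $342,176.83.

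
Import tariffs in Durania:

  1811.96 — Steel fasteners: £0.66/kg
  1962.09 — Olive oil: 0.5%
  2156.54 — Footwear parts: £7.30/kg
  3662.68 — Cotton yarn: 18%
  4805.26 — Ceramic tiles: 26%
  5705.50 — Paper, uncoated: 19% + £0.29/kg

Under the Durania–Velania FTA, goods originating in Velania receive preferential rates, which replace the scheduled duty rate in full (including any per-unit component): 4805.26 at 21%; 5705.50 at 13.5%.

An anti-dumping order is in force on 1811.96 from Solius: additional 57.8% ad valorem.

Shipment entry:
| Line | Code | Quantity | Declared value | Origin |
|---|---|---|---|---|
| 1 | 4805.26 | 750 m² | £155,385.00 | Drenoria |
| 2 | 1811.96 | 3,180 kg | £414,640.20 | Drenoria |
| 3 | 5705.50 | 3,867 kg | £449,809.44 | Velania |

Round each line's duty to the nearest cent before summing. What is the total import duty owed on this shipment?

£103,223.17

Line 1 (4805.26, Drenoria, 750 m², £155,385.00):
Base rate for 4805.26 is 26%.
4805.26 has an FTA preferential rate, but origin Drenoria is not Velania; base rate stands.
Duty = £155,385.00 × 26% = £40,400.10.
Line 2 (1811.96, Drenoria, 3,180 kg, £414,640.20):
Base rate for 1811.96 is £0.66/kg.
The additional-duty order on 1811.96 targets Solius, not Drenoria; it does not apply.
Duty = 3,180 × £0.66 = £2,098.80.
Line 3 (5705.50, Velania, 3,867 kg, £449,809.44):
Base rate for 5705.50 is 19% + £0.29/kg.
Origin Velania qualifies under the Durania–Velania agreement and 5705.50 is covered: preferential rate 13.5% applies instead.
Duty = £449,809.44 × 13.5% = £60,724.27.
Total = £40,400.10 + £2,098.80 + £60,724.27 = £103,223.17.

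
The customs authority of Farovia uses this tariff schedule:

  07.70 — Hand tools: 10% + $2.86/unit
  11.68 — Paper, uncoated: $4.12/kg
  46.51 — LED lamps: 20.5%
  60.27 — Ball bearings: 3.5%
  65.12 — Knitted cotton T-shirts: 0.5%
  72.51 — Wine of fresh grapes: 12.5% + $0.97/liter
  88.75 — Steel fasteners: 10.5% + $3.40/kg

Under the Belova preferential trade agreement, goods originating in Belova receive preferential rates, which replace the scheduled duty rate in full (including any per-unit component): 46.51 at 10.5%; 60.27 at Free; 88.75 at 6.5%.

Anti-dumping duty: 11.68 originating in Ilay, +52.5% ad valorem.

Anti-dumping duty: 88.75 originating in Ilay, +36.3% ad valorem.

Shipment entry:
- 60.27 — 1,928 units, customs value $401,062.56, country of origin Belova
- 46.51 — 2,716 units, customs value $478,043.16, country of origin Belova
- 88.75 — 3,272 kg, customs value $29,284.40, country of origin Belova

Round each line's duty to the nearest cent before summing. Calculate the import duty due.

$52,098.02

Line 1 (60.27, Belova, 1,928 units, $401,062.56):
Base rate for 60.27 is 3.5%.
Origin Belova qualifies under the Farovia–Belova agreement and 60.27 is covered: preferential rate Free applies instead.
Duty = $401,062.56 × 0% = $0.00.
Line 2 (46.51, Belova, 2,716 units, $478,043.16):
Base rate for 46.51 is 20.5%.
Origin Belova qualifies under the Farovia–Belova agreement and 46.51 is covered: preferential rate 10.5% applies instead.
Duty = $478,043.16 × 10.5% = $50,194.53.
Line 3 (88.75, Belova, 3,272 kg, $29,284.40):
Base rate for 88.75 is 10.5% + $3.40/kg.
Origin Belova qualifies under the Farovia–Belova agreement and 88.75 is covered: preferential rate 6.5% applies instead.
The additional-duty order on 88.75 targets Ilay, not Belova; it does not apply.
Duty = $29,284.40 × 6.5% = $1,903.49.
Total = $0.00 + $50,194.53 + $1,903.49 = $52,098.02.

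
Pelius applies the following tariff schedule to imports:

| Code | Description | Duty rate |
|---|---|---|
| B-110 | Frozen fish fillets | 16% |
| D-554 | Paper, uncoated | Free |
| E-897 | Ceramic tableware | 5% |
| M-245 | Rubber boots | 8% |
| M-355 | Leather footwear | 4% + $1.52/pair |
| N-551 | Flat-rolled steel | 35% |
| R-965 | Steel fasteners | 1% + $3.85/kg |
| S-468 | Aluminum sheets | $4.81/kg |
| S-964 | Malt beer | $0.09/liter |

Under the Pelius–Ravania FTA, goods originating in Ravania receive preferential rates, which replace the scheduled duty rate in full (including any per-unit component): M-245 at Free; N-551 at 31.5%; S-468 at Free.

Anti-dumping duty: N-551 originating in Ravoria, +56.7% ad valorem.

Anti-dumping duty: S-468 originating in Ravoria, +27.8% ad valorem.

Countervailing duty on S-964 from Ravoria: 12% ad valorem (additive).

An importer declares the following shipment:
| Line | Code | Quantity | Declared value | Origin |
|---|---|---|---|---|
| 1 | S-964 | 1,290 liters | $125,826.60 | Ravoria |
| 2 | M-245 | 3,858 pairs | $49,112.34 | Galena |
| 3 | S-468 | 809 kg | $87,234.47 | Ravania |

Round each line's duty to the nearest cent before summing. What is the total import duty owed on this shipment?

Line 1 (S-964, Ravoria, 1,290 liters, $125,826.60):
Base rate for S-964 is $0.09/liter.
Additional duty on S-964 from Ravoria: +12% ad valorem. Applied ad valorem rate = 12%.
Duty = $125,826.60 × 12% + 1,290 × $0.09 = $15,215.29.
Line 2 (M-245, Galena, 3,858 pairs, $49,112.34):
Base rate for M-245 is 8%.
M-245 has an FTA preferential rate, but origin Galena is not Ravania; base rate stands.
Duty = $49,112.34 × 8% = $3,928.99.
Line 3 (S-468, Ravania, 809 kg, $87,234.47):
Base rate for S-468 is $4.81/kg.
Origin Ravania qualifies under the Pelius–Ravania agreement and S-468 is covered: preferential rate Free applies instead.
The additional-duty order on S-468 targets Ravoria, not Ravania; it does not apply.
Duty = $87,234.47 × 0% = $0.00.
Total = $15,215.29 + $3,928.99 + $0.00 = $19,144.28.

$19,144.28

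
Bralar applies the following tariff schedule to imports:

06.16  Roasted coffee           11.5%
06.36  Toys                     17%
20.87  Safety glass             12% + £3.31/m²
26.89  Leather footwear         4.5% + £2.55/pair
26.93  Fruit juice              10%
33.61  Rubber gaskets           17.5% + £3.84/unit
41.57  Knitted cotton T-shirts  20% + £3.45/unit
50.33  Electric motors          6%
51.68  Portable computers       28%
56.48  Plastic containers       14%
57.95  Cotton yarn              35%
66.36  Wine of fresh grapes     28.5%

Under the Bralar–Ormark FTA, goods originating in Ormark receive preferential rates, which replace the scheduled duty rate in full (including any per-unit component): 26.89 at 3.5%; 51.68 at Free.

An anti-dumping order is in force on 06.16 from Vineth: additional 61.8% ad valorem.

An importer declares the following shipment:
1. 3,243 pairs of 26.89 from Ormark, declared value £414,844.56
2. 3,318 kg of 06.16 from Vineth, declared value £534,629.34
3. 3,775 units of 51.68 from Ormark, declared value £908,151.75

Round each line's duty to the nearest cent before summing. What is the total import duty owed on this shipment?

Line 1 (26.89, Ormark, 3,243 pairs, £414,844.56):
Base rate for 26.89 is 4.5% + £2.55/pair.
Origin Ormark qualifies under the Bralar–Ormark agreement and 26.89 is covered: preferential rate 3.5% applies instead.
Duty = £414,844.56 × 3.5% = £14,519.56.
Line 2 (06.16, Vineth, 3,318 kg, £534,629.34):
Base rate for 06.16 is 11.5%.
Additional duty on 06.16 from Vineth: +61.8%. Applied ad valorem rate: 11.5% + 61.8% = 73.3%.
Duty = £534,629.34 × 73.3% = £391,883.31.
Line 3 (51.68, Ormark, 3,775 units, £908,151.75):
Base rate for 51.68 is 28%.
Origin Ormark qualifies under the Bralar–Ormark agreement and 51.68 is covered: preferential rate Free applies instead.
Duty = £908,151.75 × 0% = £0.00.
Total = £14,519.56 + £391,883.31 + £0.00 = £406,402.87.

£406,402.87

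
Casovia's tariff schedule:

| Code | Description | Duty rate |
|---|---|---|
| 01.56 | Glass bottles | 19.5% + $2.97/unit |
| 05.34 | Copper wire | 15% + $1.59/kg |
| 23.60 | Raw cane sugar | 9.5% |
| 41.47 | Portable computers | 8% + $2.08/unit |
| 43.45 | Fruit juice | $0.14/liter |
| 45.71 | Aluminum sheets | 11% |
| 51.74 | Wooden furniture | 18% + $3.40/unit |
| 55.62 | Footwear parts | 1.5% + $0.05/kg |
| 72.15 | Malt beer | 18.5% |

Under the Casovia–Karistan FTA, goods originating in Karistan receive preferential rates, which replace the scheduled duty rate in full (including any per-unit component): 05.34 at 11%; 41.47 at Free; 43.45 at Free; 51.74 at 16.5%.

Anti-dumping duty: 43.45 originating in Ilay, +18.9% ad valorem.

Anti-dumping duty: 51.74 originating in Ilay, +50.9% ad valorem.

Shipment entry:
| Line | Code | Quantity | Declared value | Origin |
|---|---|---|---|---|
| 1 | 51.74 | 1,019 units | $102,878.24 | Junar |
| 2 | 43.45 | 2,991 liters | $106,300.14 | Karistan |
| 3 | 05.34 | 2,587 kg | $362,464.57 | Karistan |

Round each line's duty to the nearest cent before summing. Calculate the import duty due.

$61,853.78

Line 1 (51.74, Junar, 1,019 units, $102,878.24):
Base rate for 51.74 is 18% + $3.40/unit.
51.74 has an FTA preferential rate, but origin Junar is not Karistan; base rate stands.
The additional-duty order on 51.74 targets Ilay, not Junar; it does not apply.
Duty = $102,878.24 × 18% + 1,019 × $3.40 = $21,982.68.
Line 2 (43.45, Karistan, 2,991 liters, $106,300.14):
Base rate for 43.45 is $0.14/liter.
Origin Karistan qualifies under the Casovia–Karistan agreement and 43.45 is covered: preferential rate Free applies instead.
The additional-duty order on 43.45 targets Ilay, not Karistan; it does not apply.
Duty = $106,300.14 × 0% = $0.00.
Line 3 (05.34, Karistan, 2,587 kg, $362,464.57):
Base rate for 05.34 is 15% + $1.59/kg.
Origin Karistan qualifies under the Casovia–Karistan agreement and 05.34 is covered: preferential rate 11% applies instead.
Duty = $362,464.57 × 11% = $39,871.10.
Total = $21,982.68 + $0.00 + $39,871.10 = $61,853.78.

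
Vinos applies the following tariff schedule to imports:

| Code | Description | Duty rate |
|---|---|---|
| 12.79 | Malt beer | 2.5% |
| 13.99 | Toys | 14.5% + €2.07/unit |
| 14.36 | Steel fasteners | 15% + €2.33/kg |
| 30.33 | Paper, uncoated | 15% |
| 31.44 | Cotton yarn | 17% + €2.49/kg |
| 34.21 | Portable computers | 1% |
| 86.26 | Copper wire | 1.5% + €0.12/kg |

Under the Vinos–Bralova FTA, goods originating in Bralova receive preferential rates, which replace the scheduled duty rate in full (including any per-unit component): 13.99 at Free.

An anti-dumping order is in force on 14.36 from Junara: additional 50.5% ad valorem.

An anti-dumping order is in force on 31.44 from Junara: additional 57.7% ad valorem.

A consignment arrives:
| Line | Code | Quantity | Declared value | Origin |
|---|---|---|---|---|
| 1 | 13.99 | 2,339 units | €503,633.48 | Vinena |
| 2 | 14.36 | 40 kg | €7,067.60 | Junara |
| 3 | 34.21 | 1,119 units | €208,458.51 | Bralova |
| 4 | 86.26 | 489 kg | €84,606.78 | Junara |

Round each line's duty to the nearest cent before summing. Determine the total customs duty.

€86,003.43

Line 1 (13.99, Vinena, 2,339 units, €503,633.48):
Base rate for 13.99 is 14.5% + €2.07/unit.
13.99 has an FTA preferential rate, but origin Vinena is not Bralova; base rate stands.
Duty = €503,633.48 × 14.5% + 2,339 × €2.07 = €77,868.58.
Line 2 (14.36, Junara, 40 kg, €7,067.60):
Base rate for 14.36 is 15% + €2.33/kg.
Additional duty on 14.36 from Junara: +50.5%. Applied ad valorem rate: 15% + 50.5% = 65.5%.
Duty = €7,067.60 × 65.5% + 40 × €2.33 = €4,722.48.
Line 3 (34.21, Bralova, 1,119 units, €208,458.51):
Base rate for 34.21 is 1%.
Origin Bralova is the FTA partner but 34.21 is not on the preference list; base rate stands.
Duty = €208,458.51 × 1% = €2,084.59.
Line 4 (86.26, Junara, 489 kg, €84,606.78):
Base rate for 86.26 is 1.5% + €0.12/kg.
Duty = €84,606.78 × 1.5% + 489 × €0.12 = €1,327.78.
Total = €77,868.58 + €4,722.48 + €2,084.59 + €1,327.78 = €86,003.43.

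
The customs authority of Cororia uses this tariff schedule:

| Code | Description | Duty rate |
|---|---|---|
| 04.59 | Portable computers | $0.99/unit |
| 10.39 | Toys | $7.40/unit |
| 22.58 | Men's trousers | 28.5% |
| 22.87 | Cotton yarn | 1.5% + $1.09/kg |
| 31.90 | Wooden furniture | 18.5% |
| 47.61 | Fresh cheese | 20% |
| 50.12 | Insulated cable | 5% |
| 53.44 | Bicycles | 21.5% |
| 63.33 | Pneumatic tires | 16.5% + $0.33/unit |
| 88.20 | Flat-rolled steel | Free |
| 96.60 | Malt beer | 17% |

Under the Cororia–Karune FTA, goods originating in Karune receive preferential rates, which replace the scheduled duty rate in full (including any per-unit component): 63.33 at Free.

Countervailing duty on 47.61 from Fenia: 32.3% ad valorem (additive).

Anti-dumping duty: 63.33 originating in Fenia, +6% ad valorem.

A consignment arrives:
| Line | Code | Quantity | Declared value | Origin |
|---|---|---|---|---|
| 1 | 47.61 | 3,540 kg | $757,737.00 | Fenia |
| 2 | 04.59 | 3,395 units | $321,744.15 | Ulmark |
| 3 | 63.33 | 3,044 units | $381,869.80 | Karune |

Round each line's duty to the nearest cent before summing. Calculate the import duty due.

Line 1 (47.61, Fenia, 3,540 kg, $757,737.00):
Base rate for 47.61 is 20%.
Additional duty on 47.61 from Fenia: +32.3%. Applied ad valorem rate: 20% + 32.3% = 52.3%.
Duty = $757,737.00 × 52.3% = $396,296.45.
Line 2 (04.59, Ulmark, 3,395 units, $321,744.15):
Base rate for 04.59 is $0.99/unit.
Duty = 3,395 × $0.99 = $3,361.05.
Line 3 (63.33, Karune, 3,044 units, $381,869.80):
Base rate for 63.33 is 16.5% + $0.33/unit.
Origin Karune qualifies under the Cororia–Karune agreement and 63.33 is covered: preferential rate Free applies instead.
The additional-duty order on 63.33 targets Fenia, not Karune; it does not apply.
Duty = $381,869.80 × 0% = $0.00.
Total = $396,296.45 + $3,361.05 + $0.00 = $399,657.50.

$399,657.50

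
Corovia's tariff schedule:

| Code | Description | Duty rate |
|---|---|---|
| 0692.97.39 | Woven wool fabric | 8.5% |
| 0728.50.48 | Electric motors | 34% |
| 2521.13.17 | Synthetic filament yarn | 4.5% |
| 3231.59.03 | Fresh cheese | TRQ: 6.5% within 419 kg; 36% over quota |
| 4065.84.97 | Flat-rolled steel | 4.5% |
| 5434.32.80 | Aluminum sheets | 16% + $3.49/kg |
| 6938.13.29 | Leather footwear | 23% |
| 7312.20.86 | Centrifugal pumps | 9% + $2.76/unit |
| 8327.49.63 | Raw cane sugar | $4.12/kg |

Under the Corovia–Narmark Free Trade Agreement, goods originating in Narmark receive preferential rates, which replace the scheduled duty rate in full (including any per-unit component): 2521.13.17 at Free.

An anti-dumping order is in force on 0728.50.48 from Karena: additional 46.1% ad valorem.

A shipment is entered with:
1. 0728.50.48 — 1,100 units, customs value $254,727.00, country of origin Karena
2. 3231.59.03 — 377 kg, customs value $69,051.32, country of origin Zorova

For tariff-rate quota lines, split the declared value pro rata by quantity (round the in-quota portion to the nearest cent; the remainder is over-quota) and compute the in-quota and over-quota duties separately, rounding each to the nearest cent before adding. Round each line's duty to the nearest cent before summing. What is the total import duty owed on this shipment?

$208,524.67

Line 1 (0728.50.48, Karena, 1,100 units, $254,727.00):
Base rate for 0728.50.48 is 34%.
Additional duty on 0728.50.48 from Karena: +46.1%. Applied ad valorem rate: 34% + 46.1% = 80.1%.
Duty = $254,727.00 × 80.1% = $204,036.33.
Line 2 (3231.59.03, Zorova, 377 kg, $69,051.32):
Code 3231.59.03 is under a tariff-rate quota (threshold 419 kg). Quantity 377 kg is within the quota, so the in-quota rate 6.5% applies to the full value.
Duty = $69,051.32 × 6.5% = $4,488.34.
Total = $204,036.33 + $4,488.34 = $208,524.67.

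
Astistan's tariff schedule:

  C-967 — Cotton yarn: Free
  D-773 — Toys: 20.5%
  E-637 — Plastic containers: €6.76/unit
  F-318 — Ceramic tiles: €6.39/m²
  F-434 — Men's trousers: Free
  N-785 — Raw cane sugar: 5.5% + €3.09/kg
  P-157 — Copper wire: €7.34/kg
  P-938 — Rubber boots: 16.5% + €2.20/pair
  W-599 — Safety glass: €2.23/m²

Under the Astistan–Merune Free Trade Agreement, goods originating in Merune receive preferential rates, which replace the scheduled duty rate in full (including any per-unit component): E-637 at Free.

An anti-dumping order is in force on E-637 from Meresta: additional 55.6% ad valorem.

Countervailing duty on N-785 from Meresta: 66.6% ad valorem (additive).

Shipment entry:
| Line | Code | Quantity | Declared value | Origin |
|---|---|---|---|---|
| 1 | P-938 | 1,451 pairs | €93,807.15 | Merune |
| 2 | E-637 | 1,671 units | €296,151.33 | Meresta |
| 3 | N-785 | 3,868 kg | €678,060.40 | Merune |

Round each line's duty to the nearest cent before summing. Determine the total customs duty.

€243,871.92

Line 1 (P-938, Merune, 1,451 pairs, €93,807.15):
Base rate for P-938 is 16.5% + €2.20/pair.
Origin Merune is the FTA partner but P-938 is not on the preference list; base rate stands.
Duty = €93,807.15 × 16.5% + 1,451 × €2.20 = €18,670.38.
Line 2 (E-637, Meresta, 1,671 units, €296,151.33):
Base rate for E-637 is €6.76/unit.
E-637 has an FTA preferential rate, but origin Meresta is not Merune; base rate stands.
Additional duty on E-637 from Meresta: +55.6% ad valorem. Applied ad valorem rate = 55.6%.
Duty = €296,151.33 × 55.6% + 1,671 × €6.76 = €175,956.10.
Line 3 (N-785, Merune, 3,868 kg, €678,060.40):
Base rate for N-785 is 5.5% + €3.09/kg.
Origin Merune is the FTA partner but N-785 is not on the preference list; base rate stands.
The additional-duty order on N-785 targets Meresta, not Merune; it does not apply.
Duty = €678,060.40 × 5.5% + 3,868 × €3.09 = €49,245.44.
Total = €18,670.38 + €175,956.10 + €49,245.44 = €243,871.92.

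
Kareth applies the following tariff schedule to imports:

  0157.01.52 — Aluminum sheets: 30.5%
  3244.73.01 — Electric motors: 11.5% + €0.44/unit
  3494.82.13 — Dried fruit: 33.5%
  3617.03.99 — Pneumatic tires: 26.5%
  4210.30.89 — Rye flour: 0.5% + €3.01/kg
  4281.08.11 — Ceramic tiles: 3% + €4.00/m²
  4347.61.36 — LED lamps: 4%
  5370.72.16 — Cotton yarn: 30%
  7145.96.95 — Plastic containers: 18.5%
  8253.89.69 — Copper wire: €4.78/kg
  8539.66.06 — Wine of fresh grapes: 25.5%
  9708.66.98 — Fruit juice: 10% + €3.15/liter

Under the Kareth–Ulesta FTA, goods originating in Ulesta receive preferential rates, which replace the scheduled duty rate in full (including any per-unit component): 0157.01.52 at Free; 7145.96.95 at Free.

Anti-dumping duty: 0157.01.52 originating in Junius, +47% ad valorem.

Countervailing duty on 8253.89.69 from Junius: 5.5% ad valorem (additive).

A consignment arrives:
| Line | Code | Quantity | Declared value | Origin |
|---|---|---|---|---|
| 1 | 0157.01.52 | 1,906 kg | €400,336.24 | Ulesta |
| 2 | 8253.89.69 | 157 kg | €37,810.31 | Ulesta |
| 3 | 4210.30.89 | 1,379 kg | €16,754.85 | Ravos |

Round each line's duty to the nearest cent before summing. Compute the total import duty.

Line 1 (0157.01.52, Ulesta, 1,906 kg, €400,336.24):
Base rate for 0157.01.52 is 30.5%.
Origin Ulesta qualifies under the Kareth–Ulesta agreement and 0157.01.52 is covered: preferential rate Free applies instead.
The additional-duty order on 0157.01.52 targets Junius, not Ulesta; it does not apply.
Duty = €400,336.24 × 0% = €0.00.
Line 2 (8253.89.69, Ulesta, 157 kg, €37,810.31):
Base rate for 8253.89.69 is €4.78/kg.
Origin Ulesta is the FTA partner but 8253.89.69 is not on the preference list; base rate stands.
The additional-duty order on 8253.89.69 targets Junius, not Ulesta; it does not apply.
Duty = 157 × €4.78 = €750.46.
Line 3 (4210.30.89, Ravos, 1,379 kg, €16,754.85):
Base rate for 4210.30.89 is 0.5% + €3.01/kg.
Duty = €16,754.85 × 0.5% + 1,379 × €3.01 = €4,234.56.
Total = €0.00 + €750.46 + €4,234.56 = €4,985.02.

€4,985.02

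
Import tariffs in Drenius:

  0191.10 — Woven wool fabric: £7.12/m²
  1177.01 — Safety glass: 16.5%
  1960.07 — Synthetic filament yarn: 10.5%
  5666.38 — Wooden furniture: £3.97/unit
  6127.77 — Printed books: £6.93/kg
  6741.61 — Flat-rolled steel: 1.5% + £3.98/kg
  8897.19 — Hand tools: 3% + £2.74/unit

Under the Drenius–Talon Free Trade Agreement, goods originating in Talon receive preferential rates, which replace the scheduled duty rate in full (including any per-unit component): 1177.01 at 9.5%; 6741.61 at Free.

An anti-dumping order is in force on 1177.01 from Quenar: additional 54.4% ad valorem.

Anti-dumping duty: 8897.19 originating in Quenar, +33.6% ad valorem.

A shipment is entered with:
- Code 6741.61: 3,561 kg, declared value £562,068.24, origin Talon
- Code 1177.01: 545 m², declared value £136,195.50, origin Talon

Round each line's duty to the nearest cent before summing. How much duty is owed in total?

Line 1 (6741.61, Talon, 3,561 kg, £562,068.24):
Base rate for 6741.61 is 1.5% + £3.98/kg.
Origin Talon qualifies under the Drenius–Talon agreement and 6741.61 is covered: preferential rate Free applies instead.
Duty = £562,068.24 × 0% = £0.00.
Line 2 (1177.01, Talon, 545 m², £136,195.50):
Base rate for 1177.01 is 16.5%.
Origin Talon qualifies under the Drenius–Talon agreement and 1177.01 is covered: preferential rate 9.5% applies instead.
The additional-duty order on 1177.01 targets Quenar, not Talon; it does not apply.
Duty = £136,195.50 × 9.5% = £12,938.57.
Total = £0.00 + £12,938.57 = £12,938.57.

£12,938.57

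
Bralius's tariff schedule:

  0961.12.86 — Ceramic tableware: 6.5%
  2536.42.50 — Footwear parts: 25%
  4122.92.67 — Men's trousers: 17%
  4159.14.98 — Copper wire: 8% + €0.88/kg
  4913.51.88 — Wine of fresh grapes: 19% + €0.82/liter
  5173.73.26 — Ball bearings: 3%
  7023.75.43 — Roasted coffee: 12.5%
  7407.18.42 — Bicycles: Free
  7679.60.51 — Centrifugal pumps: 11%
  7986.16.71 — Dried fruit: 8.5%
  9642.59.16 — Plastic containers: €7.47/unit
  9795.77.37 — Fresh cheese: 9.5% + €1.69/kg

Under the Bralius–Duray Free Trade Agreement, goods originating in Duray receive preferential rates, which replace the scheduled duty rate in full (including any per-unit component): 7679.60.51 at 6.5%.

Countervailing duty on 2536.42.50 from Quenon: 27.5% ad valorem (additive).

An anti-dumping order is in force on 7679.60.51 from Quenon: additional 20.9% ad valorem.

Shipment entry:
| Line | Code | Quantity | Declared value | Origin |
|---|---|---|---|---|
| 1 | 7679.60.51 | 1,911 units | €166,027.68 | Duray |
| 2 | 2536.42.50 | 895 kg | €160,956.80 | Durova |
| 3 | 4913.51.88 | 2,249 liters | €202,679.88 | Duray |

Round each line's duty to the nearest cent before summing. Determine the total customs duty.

Line 1 (7679.60.51, Duray, 1,911 units, €166,027.68):
Base rate for 7679.60.51 is 11%.
Origin Duray qualifies under the Bralius–Duray agreement and 7679.60.51 is covered: preferential rate 6.5% applies instead.
The additional-duty order on 7679.60.51 targets Quenon, not Duray; it does not apply.
Duty = €166,027.68 × 6.5% = €10,791.80.
Line 2 (2536.42.50, Durova, 895 kg, €160,956.80):
Base rate for 2536.42.50 is 25%.
The additional-duty order on 2536.42.50 targets Quenon, not Durova; it does not apply.
Duty = €160,956.80 × 25% = €40,239.20.
Line 3 (4913.51.88, Duray, 2,249 liters, €202,679.88):
Base rate for 4913.51.88 is 19% + €0.82/liter.
Origin Duray is the FTA partner but 4913.51.88 is not on the preference list; base rate stands.
Duty = €202,679.88 × 19% + 2,249 × €0.82 = €40,353.36.
Total = €10,791.80 + €40,239.20 + €40,353.36 = €91,384.36.

€91,384.36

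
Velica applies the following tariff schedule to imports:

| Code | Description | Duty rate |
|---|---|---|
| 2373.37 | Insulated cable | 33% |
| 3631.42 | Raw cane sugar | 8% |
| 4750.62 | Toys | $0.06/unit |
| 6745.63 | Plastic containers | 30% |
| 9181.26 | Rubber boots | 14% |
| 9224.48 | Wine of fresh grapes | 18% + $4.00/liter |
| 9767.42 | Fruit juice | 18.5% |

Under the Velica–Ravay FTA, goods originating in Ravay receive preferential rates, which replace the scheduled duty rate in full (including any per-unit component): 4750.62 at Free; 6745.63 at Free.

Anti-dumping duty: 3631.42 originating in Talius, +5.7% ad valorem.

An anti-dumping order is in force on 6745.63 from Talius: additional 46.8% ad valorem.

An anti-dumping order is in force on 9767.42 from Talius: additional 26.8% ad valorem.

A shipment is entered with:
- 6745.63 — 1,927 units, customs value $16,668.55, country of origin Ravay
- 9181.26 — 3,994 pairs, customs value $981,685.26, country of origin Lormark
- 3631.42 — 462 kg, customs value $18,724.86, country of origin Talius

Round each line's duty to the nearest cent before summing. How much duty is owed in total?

$140,001.25

Line 1 (6745.63, Ravay, 1,927 units, $16,668.55):
Base rate for 6745.63 is 30%.
Origin Ravay qualifies under the Velica–Ravay agreement and 6745.63 is covered: preferential rate Free applies instead.
The additional-duty order on 6745.63 targets Talius, not Ravay; it does not apply.
Duty = $16,668.55 × 0% = $0.00.
Line 2 (9181.26, Lormark, 3,994 pairs, $981,685.26):
Base rate for 9181.26 is 14%.
Duty = $981,685.26 × 14% = $137,435.94.
Line 3 (3631.42, Talius, 462 kg, $18,724.86):
Base rate for 3631.42 is 8%.
Additional duty on 3631.42 from Talius: +5.7%. Applied ad valorem rate: 8% + 5.7% = 13.7%.
Duty = $18,724.86 × 13.7% = $2,565.31.
Total = $0.00 + $137,435.94 + $2,565.31 = $140,001.25.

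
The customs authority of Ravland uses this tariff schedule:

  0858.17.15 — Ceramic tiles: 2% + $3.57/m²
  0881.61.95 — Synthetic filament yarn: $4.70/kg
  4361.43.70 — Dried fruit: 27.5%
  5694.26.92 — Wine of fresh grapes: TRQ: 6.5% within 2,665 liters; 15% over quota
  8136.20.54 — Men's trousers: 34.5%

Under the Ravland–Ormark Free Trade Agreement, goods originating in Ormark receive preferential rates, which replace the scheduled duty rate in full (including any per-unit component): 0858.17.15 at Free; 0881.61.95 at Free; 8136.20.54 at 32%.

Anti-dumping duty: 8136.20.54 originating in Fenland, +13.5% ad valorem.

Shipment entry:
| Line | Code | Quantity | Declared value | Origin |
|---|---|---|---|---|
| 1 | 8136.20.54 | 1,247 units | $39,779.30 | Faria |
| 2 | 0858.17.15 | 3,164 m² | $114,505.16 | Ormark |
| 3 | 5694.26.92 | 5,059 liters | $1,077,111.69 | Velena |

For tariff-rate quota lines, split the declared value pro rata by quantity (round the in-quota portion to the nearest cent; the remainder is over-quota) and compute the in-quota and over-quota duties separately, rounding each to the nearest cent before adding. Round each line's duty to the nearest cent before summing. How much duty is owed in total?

$127,061.17

Line 1 (8136.20.54, Faria, 1,247 units, $39,779.30):
Base rate for 8136.20.54 is 34.5%.
8136.20.54 has an FTA preferential rate, but origin Faria is not Ormark; base rate stands.
The additional-duty order on 8136.20.54 targets Fenland, not Faria; it does not apply.
Duty = $39,779.30 × 34.5% = $13,723.86.
Line 2 (0858.17.15, Ormark, 3,164 m², $114,505.16):
Base rate for 0858.17.15 is 2% + $3.57/m².
Origin Ormark qualifies under the Ravland–Ormark agreement and 0858.17.15 is covered: preferential rate Free applies instead.
Duty = $114,505.16 × 0% = $0.00.
Line 3 (5694.26.92, Velena, 5,059 liters, $1,077,111.69):
Code 5694.26.92 is under a tariff-rate quota (threshold 2,665 liters). In-quota: 2,665 liters at 6.5%; over-quota: 2,394 liters at 15%.
Pro-rata value split: in-quota = $1,077,111.69 × 2,665/5,059 = $567,405.15; over-quota = $1,077,111.69 − $567,405.15 = $509,706.54.
In-quota duty = $567,405.15 × 6.5% = $36,881.33. Over-quota duty = $509,706.54 × 15% = $76,455.98.
Line duty = $36,881.33 + $76,455.98 = $113,337.31.
Total = $13,723.86 + $0.00 + $113,337.31 = $127,061.17.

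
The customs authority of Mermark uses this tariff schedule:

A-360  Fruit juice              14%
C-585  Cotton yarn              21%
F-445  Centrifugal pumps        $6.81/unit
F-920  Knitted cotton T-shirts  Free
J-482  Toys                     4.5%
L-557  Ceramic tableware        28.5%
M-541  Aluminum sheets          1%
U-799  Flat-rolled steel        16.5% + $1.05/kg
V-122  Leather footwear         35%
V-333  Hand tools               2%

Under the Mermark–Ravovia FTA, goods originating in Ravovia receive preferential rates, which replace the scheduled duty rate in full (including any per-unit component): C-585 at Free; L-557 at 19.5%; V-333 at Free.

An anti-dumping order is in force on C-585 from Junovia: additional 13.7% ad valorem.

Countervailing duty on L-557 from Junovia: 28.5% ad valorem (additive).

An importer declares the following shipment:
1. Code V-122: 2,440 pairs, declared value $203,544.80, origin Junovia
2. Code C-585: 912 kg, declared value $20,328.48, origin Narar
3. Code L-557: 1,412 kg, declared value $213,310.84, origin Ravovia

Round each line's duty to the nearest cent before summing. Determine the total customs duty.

Line 1 (V-122, Junovia, 2,440 pairs, $203,544.80):
Base rate for V-122 is 35%.
Duty = $203,544.80 × 35% = $71,240.68.
Line 2 (C-585, Narar, 912 kg, $20,328.48):
Base rate for C-585 is 21%.
C-585 has an FTA preferential rate, but origin Narar is not Ravovia; base rate stands.
The additional-duty order on C-585 targets Junovia, not Narar; it does not apply.
Duty = $20,328.48 × 21% = $4,268.98.
Line 3 (L-557, Ravovia, 1,412 kg, $213,310.84):
Base rate for L-557 is 28.5%.
Origin Ravovia qualifies under the Mermark–Ravovia agreement and L-557 is covered: preferential rate 19.5% applies instead.
The additional-duty order on L-557 targets Junovia, not Ravovia; it does not apply.
Duty = $213,310.84 × 19.5% = $41,595.61.
Total = $71,240.68 + $4,268.98 + $41,595.61 = $117,105.27.

$117,105.27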